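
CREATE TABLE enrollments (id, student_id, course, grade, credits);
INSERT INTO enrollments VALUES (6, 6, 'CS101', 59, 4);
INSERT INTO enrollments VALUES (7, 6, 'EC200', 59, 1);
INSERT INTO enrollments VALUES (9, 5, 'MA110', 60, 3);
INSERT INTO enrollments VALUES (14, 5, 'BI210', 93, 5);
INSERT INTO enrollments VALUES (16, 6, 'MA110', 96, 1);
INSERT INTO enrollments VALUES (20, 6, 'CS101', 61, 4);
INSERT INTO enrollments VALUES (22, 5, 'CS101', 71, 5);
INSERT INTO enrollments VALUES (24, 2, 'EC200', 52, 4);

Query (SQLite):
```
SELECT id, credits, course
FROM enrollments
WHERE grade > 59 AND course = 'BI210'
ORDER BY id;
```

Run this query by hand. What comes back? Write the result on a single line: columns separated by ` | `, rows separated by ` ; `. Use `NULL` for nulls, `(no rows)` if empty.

14 | 5 | BI210

grade > 59: ids {9, 14, 16, 20, 22}
course = 'BI210': ids {14}
Combine with AND.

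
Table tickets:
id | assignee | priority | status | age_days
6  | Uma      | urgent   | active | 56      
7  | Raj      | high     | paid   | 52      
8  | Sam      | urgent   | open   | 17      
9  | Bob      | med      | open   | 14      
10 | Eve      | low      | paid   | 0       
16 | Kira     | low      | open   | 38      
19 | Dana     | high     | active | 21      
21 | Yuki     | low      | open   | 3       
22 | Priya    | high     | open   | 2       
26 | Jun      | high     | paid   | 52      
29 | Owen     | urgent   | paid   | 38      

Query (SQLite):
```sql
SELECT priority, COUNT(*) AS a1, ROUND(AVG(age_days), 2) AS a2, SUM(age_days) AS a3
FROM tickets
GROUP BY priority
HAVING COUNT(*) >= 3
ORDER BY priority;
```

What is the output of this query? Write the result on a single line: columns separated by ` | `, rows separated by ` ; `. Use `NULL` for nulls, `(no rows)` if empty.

high | 4 | 31.75 | 127 ; low | 3 | 13.67 | 41 ; urgent | 3 | 37 | 111

Group tickets by priority.
Per group compute: COUNT(*), ROUND(AVG(age_days), 2), SUM(age_days).
HAVING: drop groups with fewer than 3 rows.
  high: ids {7, 19, 22, 26} → COUNT(*)=4, ROUND(AVG(age_days), 2)=31.75, SUM(age_days)=127
  low: ids {10, 16, 21} → COUNT(*)=3, ROUND(AVG(age_days), 2)=13.67, SUM(age_days)=41
  med: ids {9} → COUNT(*)=1, ROUND(AVG(age_days), 2)=14, SUM(age_days)=14
  urgent: ids {6, 8, 29} → COUNT(*)=3, ROUND(AVG(age_days), 2)=37, SUM(age_days)=111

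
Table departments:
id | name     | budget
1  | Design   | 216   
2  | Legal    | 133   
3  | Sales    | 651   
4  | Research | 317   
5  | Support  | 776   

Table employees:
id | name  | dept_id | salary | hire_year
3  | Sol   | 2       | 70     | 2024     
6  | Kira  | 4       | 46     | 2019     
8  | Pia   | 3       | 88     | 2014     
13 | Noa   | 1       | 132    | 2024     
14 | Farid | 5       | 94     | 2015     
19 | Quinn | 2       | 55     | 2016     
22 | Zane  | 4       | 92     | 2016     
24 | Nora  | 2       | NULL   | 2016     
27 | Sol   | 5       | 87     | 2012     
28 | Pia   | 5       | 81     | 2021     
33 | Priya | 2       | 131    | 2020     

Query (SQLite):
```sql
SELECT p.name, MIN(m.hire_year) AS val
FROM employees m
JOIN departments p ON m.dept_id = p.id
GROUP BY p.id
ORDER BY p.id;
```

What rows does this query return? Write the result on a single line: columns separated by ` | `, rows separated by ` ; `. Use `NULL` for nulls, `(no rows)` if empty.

Join each employees row to its departments via dept_id.
Group joined rows by departments.id; compute MIN(m.hire_year) per group.
  1: ids {13} → MIN(m.hire_year)=2024
  2: ids {3, 19, 24, 33} → MIN(m.hire_year)=2016
  3: ids {8} → MIN(m.hire_year)=2014
  4: ids {6, 22} → MIN(m.hire_year)=2016
  5: ids {14, 27, 28} → MIN(m.hire_year)=2012

Design | 2024 ; Legal | 2016 ; Sales | 2014 ; Research | 2016 ; Support | 2012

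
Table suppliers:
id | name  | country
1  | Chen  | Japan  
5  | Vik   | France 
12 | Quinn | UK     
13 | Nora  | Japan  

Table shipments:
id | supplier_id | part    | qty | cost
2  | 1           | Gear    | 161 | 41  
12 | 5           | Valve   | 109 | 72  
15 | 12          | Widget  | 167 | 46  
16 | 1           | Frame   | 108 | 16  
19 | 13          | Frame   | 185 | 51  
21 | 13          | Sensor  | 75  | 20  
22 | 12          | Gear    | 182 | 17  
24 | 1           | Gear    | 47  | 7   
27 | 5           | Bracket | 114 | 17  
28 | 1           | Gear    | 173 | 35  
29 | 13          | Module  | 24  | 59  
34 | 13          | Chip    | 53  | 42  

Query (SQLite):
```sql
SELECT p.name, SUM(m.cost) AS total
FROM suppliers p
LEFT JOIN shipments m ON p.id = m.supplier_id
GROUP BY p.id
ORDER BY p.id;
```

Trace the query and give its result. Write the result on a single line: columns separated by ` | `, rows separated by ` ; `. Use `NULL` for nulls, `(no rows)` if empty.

Chen | 99 ; Vik | 89 ; Quinn | 63 ; Nora | 172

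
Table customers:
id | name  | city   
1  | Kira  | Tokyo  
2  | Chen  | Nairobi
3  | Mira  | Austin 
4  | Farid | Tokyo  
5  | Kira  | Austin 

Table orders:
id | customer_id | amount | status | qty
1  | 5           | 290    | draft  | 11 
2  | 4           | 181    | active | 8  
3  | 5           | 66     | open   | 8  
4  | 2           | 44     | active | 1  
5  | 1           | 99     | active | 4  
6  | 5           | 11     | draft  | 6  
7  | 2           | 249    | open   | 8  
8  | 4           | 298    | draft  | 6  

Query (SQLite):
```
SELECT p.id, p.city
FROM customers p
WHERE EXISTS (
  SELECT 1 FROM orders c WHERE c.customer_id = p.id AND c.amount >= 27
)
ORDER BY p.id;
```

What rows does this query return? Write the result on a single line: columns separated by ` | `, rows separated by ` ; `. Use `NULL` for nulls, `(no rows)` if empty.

1 | Tokyo ; 2 | Nairobi ; 4 | Tokyo ; 5 | Austin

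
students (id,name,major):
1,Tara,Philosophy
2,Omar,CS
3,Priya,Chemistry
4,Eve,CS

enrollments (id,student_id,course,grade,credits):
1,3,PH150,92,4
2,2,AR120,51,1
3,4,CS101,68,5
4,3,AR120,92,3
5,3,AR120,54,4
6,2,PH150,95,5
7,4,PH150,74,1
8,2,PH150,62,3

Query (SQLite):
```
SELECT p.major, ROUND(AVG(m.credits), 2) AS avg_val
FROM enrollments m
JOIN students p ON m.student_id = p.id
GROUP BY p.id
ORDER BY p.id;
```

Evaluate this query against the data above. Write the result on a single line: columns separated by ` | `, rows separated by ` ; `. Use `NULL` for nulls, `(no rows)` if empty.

Join each enrollments row to its students via student_id.
Group joined rows by students.id; compute ROUND(AVG(m.credits), 2) per group.
  2: ids {2, 6, 8} → ROUND(AVG(m.credits), 2)=3
  3: ids {1, 4, 5} → ROUND(AVG(m.credits), 2)=3.67
  4: ids {3, 7} → ROUND(AVG(m.credits), 2)=3

CS | 3 ; Chemistry | 3.67 ; CS | 3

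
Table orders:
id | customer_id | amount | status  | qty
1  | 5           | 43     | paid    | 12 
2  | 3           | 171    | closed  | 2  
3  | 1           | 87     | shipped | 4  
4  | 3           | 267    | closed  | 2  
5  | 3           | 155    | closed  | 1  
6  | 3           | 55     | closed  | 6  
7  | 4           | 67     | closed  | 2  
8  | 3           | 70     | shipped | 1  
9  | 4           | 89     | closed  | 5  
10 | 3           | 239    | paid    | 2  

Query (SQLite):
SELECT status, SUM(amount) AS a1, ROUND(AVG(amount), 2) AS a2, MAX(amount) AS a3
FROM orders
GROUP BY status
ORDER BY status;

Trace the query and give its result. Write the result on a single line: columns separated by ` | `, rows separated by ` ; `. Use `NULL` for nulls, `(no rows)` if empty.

closed | 804 | 134 | 267 ; paid | 282 | 141 | 239 ; shipped | 157 | 78.5 | 87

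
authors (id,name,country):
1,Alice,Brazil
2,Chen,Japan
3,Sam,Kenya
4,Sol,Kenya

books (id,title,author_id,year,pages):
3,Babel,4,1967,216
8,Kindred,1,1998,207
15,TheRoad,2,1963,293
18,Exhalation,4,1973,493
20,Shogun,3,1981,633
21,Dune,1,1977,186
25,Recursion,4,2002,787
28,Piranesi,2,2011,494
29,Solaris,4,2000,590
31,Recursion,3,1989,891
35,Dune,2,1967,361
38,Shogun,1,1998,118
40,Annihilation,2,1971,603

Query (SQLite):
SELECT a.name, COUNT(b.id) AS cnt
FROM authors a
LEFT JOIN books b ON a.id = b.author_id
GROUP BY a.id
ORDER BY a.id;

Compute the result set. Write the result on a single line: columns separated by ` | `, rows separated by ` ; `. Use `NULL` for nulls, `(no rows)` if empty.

LEFT JOIN keeps every authors row; unmatched ones get NULL for books columns.
Group by authors.id and compute COUNT(b.id). COUNT(col) of an all-NULL group is 0.
  1: ids {8, 21, 38} → COUNT(b.id)=3
  2: ids {15, 28, 35, 40} → COUNT(b.id)=4
  3: ids {20, 31} → COUNT(b.id)=2
  4: ids {3, 18, 25, 29} → COUNT(b.id)=4

Alice | 3 ; Chen | 4 ; Sam | 2 ; Sol | 4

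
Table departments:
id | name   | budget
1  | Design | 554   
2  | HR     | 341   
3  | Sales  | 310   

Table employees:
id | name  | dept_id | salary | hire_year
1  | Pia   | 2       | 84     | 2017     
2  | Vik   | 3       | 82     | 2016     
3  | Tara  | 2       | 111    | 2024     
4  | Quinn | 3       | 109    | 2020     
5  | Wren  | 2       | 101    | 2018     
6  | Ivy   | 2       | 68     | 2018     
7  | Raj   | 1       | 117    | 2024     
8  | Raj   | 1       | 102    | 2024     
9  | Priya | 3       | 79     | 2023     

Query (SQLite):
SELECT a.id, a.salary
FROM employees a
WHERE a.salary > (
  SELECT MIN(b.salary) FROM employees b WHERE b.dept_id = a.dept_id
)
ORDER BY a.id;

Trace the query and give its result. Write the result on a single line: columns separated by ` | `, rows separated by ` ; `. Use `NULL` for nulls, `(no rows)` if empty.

For each employees row a, compute MIN(salary) over rows sharing a.dept_id.
Keep row a if a.salary > that per-group MIN.
  dept_id=1: MIN(salary) = 102
  dept_id=2: MIN(salary) = 68
  dept_id=3: MIN(salary) = 79

1 | 84 ; 2 | 82 ; 3 | 111 ; 4 | 109 ; 5 | 101 ; 7 | 117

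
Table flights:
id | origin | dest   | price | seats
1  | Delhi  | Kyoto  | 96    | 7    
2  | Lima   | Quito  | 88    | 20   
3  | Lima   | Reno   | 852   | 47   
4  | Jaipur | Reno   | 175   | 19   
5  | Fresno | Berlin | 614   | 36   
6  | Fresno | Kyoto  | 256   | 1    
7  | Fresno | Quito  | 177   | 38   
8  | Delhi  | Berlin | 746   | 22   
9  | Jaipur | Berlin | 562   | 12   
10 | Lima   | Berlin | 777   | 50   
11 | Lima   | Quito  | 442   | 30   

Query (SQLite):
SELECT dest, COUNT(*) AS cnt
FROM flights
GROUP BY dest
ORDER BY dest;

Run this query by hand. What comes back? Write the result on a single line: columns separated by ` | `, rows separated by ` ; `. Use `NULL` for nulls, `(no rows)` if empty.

Berlin | 4 ; Kyoto | 2 ; Quito | 3 ; Reno | 2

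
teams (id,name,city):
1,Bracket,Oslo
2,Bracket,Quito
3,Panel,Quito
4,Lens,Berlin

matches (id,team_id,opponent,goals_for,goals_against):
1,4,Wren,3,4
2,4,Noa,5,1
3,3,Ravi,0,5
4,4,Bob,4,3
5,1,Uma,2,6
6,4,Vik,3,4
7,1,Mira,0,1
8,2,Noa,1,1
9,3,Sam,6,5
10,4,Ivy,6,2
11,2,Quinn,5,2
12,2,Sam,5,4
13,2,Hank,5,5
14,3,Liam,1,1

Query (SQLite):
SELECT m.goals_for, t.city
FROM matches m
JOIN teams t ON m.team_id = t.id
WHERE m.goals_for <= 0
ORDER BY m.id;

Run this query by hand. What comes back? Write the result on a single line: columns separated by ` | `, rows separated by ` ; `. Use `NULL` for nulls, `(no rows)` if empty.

0 | Quito ; 0 | Oslo

Each matches row matches the teams row where team_id = teams.id.
Then keep rows with m.goals_for <= 0.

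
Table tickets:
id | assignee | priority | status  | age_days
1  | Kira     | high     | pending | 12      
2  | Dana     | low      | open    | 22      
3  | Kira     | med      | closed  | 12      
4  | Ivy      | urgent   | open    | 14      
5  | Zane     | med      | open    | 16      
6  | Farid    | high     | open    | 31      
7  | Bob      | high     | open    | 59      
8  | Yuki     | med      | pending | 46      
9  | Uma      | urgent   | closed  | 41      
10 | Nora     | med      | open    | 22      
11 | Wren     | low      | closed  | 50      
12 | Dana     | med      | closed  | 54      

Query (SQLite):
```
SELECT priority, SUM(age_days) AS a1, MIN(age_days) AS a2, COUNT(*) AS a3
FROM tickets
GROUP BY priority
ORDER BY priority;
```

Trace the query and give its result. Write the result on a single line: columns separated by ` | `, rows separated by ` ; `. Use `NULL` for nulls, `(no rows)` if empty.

high | 102 | 12 | 3 ; low | 72 | 22 | 2 ; med | 150 | 12 | 5 ; urgent | 55 | 14 | 2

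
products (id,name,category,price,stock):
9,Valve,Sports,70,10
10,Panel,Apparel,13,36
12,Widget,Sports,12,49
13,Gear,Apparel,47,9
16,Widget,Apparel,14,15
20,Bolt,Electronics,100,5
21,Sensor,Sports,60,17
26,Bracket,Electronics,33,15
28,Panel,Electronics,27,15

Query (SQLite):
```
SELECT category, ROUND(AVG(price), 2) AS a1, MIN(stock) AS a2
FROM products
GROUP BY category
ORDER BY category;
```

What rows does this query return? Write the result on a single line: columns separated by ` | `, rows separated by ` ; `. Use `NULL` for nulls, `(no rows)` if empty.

Group products by category.
Per group compute: ROUND(AVG(price), 2), MIN(stock).
  Apparel: ids {10, 13, 16} → ROUND(AVG(price), 2)=24.67, MIN(stock)=9
  Electronics: ids {20, 26, 28} → ROUND(AVG(price), 2)=53.33, MIN(stock)=5
  Sports: ids {9, 12, 21} → ROUND(AVG(price), 2)=47.33, MIN(stock)=10

Apparel | 24.67 | 9 ; Electronics | 53.33 | 5 ; Sports | 47.33 | 10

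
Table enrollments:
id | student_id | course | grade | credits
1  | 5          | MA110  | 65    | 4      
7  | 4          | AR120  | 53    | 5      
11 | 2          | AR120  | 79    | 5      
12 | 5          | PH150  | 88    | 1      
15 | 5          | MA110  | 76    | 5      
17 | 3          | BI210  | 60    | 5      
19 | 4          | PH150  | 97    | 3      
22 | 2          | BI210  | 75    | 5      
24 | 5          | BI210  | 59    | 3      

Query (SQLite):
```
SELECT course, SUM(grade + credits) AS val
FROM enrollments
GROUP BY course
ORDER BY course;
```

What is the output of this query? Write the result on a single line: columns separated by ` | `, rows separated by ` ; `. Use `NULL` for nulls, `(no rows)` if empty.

For each row compute grade + credits.
Group by course; take SUM of the expression per group.
  AR120: ids {7, 11} → SUM(grade + credits)=142
  BI210: ids {17, 22, 24} → SUM(grade + credits)=207
  MA110: ids {1, 15} → SUM(grade + credits)=150
  PH150: ids {12, 19} → SUM(grade + credits)=189

AR120 | 142 ; BI210 | 207 ; MA110 | 150 ; PH150 | 189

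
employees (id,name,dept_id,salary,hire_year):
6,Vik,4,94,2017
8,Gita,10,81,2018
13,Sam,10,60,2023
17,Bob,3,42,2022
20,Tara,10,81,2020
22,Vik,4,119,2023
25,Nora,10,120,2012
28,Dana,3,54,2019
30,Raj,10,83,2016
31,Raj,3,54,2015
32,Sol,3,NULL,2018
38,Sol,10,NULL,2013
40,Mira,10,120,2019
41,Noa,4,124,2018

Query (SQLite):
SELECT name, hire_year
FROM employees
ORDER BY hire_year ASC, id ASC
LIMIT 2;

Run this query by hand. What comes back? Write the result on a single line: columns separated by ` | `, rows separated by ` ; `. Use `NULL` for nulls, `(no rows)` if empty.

Sort by hire_year asc, tiebreak id asc: (2012, id=25), (2013, id=38), (2015, id=31), (2016, id=30), (2017, id=6) …. Take first 2.

Nora | 2012 ; Sol | 2013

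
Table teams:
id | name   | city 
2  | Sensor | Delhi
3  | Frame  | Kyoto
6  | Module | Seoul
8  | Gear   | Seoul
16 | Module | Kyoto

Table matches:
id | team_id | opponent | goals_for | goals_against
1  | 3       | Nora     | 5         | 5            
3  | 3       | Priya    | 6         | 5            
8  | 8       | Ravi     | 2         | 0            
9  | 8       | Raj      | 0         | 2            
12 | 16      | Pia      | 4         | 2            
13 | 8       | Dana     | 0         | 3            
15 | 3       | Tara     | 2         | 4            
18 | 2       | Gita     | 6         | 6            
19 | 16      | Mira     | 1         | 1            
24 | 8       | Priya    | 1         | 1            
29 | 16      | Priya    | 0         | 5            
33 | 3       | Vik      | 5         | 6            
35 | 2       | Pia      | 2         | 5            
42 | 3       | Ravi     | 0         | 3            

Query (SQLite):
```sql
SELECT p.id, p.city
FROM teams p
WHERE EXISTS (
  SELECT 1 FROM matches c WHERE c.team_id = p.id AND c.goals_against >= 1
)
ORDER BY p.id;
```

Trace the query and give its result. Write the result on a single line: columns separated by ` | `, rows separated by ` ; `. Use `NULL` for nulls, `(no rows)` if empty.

2 | Delhi ; 3 | Kyoto ; 8 | Seoul ; 16 | Kyoto

For each teams row, check whether any matches with matching team_id has goals_against >= 1.
Keep rows where that is true.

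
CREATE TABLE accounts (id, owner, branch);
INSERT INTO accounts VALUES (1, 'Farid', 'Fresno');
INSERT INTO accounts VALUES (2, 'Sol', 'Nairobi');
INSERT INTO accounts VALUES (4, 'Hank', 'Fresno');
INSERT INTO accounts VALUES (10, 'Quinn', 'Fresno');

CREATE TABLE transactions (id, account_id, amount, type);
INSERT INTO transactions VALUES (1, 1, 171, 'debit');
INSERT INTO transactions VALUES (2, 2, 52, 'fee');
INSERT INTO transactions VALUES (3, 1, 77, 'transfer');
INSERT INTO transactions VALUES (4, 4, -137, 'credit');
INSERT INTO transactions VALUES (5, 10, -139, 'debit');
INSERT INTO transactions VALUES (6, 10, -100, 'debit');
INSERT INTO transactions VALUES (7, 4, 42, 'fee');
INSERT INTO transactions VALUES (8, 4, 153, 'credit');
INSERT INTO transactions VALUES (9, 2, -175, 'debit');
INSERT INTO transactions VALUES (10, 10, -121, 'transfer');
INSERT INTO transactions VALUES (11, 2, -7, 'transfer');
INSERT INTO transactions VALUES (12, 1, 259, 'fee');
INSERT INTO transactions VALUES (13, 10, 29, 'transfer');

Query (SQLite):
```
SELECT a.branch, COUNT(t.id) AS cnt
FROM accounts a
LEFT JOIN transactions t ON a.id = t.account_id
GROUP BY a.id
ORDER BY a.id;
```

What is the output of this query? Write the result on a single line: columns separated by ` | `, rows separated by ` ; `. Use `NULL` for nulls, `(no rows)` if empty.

Fresno | 3 ; Nairobi | 3 ; Fresno | 3 ; Fresno | 4

LEFT JOIN keeps every accounts row; unmatched ones get NULL for transactions columns.
Group by accounts.id and compute COUNT(t.id). COUNT(col) of an all-NULL group is 0.
  1: ids {1, 3, 12} → COUNT(t.id)=3
  2: ids {2, 9, 11} → COUNT(t.id)=3
  4: ids {4, 7, 8} → COUNT(t.id)=3
  10: ids {5, 6, 10, 13} → COUNT(t.id)=4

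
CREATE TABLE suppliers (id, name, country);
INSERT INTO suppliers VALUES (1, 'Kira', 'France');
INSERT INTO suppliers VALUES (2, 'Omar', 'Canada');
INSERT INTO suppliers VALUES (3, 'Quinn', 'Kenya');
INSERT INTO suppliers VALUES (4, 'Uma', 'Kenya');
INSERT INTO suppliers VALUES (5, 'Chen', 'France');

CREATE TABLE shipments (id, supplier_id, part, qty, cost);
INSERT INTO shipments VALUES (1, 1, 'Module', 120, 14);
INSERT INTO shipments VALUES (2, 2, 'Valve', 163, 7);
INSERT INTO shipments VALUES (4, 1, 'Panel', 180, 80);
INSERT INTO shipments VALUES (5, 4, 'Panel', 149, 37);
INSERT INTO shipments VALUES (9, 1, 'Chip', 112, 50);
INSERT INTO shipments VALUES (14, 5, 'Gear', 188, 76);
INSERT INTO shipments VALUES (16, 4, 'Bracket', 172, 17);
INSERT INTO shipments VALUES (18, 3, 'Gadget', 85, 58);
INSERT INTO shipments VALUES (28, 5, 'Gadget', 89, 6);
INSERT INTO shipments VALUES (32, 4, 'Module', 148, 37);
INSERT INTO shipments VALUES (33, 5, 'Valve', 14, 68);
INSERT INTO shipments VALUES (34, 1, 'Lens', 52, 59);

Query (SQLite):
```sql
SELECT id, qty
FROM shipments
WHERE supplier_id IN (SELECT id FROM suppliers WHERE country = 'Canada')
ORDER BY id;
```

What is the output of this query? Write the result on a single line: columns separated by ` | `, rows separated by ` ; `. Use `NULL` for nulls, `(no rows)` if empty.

2 | 163

Inner query: suppliers.id where country = 'Canada'.
Outer: keep shipments rows whose supplier_id is in that set.
Inner query → {2}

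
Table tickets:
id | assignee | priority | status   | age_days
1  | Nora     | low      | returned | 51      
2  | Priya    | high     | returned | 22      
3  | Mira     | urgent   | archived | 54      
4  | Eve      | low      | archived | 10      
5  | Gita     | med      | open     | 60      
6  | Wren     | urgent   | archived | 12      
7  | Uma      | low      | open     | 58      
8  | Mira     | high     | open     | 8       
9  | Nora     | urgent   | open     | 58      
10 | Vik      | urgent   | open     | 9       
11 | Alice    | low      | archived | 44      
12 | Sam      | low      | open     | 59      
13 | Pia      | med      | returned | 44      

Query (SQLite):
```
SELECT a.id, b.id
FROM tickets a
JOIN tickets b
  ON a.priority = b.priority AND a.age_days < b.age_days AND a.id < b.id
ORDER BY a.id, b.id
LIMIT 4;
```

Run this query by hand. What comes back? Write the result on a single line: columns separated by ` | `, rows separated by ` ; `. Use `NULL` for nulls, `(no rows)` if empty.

1 | 7 ; 1 | 12 ; 3 | 9 ; 4 | 7

Pairs (a,b) with same priority, a.age_days < b.age_days, a.id < b.id.
priority groups: high:{2,8} low:{1,4,7,11,12} med:{5,13} urgent:{3,6,9,10}
Ordered by (a.id, b.id); first 4.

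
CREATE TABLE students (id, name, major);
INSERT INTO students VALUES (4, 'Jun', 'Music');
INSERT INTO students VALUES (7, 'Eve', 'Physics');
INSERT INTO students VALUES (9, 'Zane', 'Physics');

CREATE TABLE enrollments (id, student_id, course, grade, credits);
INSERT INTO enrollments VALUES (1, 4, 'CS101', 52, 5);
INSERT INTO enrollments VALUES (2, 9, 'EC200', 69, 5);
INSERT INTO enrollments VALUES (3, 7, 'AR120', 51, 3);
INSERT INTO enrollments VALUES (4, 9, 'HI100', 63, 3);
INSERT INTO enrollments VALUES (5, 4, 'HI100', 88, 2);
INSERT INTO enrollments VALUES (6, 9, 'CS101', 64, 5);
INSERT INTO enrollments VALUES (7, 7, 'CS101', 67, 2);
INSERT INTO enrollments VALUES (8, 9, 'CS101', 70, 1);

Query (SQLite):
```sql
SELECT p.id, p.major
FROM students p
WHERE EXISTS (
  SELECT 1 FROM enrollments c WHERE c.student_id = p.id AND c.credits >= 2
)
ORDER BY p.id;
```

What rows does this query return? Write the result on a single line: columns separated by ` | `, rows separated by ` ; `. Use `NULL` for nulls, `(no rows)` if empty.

For each students row, check whether any enrollments with matching student_id has credits >= 2.
Keep rows where that is true.

4 | Music ; 7 | Physics ; 9 | Physics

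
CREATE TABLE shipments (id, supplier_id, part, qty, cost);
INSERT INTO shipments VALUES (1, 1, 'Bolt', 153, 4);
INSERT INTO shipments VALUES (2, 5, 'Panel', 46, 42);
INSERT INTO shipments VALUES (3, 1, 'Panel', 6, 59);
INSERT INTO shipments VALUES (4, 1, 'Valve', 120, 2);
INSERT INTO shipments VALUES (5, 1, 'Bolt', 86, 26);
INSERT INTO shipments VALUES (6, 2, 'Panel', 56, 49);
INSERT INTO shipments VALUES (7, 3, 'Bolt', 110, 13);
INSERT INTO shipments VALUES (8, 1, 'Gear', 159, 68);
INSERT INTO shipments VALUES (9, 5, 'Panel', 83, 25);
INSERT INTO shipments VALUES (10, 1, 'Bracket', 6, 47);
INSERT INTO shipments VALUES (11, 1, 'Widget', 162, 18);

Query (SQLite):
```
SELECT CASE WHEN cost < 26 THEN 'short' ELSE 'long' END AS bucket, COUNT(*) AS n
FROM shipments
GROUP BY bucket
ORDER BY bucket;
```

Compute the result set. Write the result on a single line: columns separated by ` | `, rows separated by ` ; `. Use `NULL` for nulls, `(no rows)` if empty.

long | 6 ; short | 5

Bucket rows by cost < 26 → 'short' else 'long'; count each bucket.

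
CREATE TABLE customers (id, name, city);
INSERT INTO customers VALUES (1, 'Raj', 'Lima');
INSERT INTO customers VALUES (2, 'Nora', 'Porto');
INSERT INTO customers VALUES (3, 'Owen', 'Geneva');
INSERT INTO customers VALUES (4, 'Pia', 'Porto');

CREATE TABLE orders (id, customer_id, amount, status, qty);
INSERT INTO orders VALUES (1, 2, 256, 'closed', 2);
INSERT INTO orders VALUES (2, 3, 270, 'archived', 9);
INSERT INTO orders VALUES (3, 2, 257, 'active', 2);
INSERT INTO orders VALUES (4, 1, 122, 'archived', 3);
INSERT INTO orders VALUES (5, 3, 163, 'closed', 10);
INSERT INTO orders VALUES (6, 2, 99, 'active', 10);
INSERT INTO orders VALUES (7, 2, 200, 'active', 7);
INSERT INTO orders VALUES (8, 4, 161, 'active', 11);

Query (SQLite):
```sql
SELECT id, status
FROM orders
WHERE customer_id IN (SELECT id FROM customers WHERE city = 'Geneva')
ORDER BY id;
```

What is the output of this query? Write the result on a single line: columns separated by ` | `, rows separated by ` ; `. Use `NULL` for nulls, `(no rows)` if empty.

2 | archived ; 5 | closed

Inner query: customers.id where city = 'Geneva'.
Outer: keep orders rows whose customer_id is in that set.
Inner query → {3}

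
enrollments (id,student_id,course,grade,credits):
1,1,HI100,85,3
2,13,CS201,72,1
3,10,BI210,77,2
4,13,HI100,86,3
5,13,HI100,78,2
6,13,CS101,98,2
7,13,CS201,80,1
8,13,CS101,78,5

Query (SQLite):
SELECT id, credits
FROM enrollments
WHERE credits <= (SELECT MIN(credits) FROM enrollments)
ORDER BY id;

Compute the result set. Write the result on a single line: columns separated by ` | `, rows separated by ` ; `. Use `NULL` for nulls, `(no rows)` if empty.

Scalar subquery: MIN(credits) over all enrollments rows = 1.
Keep rows where credits <= that value.

2 | 1 ; 7 | 1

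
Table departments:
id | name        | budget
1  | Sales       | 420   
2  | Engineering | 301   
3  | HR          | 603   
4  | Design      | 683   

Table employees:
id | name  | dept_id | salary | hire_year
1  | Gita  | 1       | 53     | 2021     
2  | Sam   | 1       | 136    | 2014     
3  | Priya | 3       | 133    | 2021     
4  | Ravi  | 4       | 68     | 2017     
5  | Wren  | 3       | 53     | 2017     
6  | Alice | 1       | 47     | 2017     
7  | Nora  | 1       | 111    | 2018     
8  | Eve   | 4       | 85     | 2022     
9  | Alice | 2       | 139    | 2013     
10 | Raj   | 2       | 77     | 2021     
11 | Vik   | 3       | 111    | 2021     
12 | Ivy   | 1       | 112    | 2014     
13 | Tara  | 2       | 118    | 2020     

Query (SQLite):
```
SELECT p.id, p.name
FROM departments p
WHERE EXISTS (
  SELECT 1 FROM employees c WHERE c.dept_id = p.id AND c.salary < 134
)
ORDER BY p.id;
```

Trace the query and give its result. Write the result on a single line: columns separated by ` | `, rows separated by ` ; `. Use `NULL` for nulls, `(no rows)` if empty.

For each departments row, check whether any employees with matching dept_id has salary < 134.
Keep rows where that is true.

1 | Sales ; 2 | Engineering ; 3 | HR ; 4 | Design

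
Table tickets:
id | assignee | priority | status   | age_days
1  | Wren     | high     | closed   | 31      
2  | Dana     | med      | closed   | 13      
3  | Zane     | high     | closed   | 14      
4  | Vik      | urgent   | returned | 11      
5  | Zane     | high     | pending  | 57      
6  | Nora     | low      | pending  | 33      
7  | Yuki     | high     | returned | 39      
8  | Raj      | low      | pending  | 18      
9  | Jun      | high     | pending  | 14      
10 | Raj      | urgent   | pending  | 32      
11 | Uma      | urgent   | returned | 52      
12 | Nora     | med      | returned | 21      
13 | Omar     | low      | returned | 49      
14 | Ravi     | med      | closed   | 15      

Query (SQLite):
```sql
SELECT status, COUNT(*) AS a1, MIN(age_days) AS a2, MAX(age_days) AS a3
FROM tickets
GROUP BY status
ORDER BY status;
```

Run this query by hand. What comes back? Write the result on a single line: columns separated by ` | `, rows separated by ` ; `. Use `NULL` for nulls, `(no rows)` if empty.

Group tickets by status.
Per group compute: COUNT(*), MIN(age_days), MAX(age_days).
  closed: ids {1, 2, 3, 14} → COUNT(*)=4, MIN(age_days)=13, MAX(age_days)=31
  pending: ids {5, 6, 8, 9, 10} → COUNT(*)=5, MIN(age_days)=14, MAX(age_days)=57
  returned: ids {4, 7, 11, 12, 13} → COUNT(*)=5, MIN(age_days)=11, MAX(age_days)=52

closed | 4 | 13 | 31 ; pending | 5 | 14 | 57 ; returned | 5 | 11 | 52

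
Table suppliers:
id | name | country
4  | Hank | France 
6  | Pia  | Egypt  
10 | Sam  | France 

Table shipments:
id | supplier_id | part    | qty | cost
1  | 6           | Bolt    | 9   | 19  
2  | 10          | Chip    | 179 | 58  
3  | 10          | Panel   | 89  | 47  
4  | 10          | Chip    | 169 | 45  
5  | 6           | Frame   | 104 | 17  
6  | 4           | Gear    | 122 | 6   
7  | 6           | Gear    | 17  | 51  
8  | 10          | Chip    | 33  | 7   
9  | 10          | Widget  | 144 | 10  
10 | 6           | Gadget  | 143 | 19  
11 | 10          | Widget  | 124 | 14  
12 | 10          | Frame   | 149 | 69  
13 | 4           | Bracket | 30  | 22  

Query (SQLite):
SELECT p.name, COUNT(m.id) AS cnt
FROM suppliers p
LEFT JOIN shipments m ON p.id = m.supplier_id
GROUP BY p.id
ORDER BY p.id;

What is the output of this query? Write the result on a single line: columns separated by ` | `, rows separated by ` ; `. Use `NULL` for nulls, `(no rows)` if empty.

Hank | 2 ; Pia | 4 ; Sam | 7

LEFT JOIN keeps every suppliers row; unmatched ones get NULL for shipments columns.
Group by suppliers.id and compute COUNT(m.id). COUNT(col) of an all-NULL group is 0.
  4: ids {6, 13} → COUNT(m.id)=2
  6: ids {1, 5, 7, 10} → COUNT(m.id)=4
  10: ids {2, 3, 4, 8, 9, 11, 12} → COUNT(m.id)=7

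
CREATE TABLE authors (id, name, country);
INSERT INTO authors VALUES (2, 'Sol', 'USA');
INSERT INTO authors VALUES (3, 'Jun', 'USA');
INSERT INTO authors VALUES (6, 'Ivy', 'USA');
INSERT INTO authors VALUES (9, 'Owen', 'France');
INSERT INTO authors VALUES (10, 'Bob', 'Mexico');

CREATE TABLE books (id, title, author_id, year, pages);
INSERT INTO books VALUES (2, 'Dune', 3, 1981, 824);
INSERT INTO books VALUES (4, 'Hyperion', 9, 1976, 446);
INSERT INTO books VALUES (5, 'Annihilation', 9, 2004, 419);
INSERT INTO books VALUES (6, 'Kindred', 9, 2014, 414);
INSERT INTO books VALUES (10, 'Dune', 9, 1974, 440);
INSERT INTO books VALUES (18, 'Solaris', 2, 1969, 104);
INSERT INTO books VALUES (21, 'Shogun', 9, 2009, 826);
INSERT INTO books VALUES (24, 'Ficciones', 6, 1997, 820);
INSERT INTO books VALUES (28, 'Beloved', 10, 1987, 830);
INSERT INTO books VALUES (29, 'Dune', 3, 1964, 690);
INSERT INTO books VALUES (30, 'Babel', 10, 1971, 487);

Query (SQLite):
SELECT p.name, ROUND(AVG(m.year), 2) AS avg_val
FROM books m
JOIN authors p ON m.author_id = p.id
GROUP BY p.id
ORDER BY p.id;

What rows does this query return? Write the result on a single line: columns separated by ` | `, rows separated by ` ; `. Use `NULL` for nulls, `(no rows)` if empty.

Join each books row to its authors via author_id.
Group joined rows by authors.id; compute ROUND(AVG(m.year), 2) per group.
  2: ids {18} → ROUND(AVG(m.year), 2)=1969
  3: ids {2, 29} → ROUND(AVG(m.year), 2)=1972.5
  6: ids {24} → ROUND(AVG(m.year), 2)=1997
  9: ids {4, 5, 6, 10, 21} → ROUND(AVG(m.year), 2)=1995.4
  10: ids {28, 30} → ROUND(AVG(m.year), 2)=1979

Sol | 1969 ; Jun | 1972.5 ; Ivy | 1997 ; Owen | 1995.4 ; Bob | 1979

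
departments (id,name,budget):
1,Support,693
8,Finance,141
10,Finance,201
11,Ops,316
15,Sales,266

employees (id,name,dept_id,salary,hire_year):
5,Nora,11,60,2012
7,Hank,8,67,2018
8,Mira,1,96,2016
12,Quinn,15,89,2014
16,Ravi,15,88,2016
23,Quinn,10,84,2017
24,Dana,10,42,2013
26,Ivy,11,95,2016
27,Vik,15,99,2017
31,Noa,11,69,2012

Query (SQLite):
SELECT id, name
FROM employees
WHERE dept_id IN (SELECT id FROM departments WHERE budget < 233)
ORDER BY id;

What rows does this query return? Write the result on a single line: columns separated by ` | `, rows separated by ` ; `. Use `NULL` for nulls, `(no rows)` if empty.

7 | Hank ; 23 | Quinn ; 24 | Dana

Inner query: departments.id where budget < 233.
Outer: keep employees rows whose dept_id is in that set.
Inner query → {8, 10}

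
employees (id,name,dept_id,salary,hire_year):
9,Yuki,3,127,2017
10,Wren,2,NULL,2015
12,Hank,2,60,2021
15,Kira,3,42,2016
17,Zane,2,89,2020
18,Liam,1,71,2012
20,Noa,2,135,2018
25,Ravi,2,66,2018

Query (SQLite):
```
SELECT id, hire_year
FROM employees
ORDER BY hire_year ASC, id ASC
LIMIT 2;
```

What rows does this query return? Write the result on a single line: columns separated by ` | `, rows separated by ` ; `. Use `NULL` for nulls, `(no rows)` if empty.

Sort by hire_year asc, tiebreak id asc: (2012, id=18), (2015, id=10), (2016, id=15), (2017, id=9), (2018, id=20) …. Take first 2.

18 | 2012 ; 10 | 2015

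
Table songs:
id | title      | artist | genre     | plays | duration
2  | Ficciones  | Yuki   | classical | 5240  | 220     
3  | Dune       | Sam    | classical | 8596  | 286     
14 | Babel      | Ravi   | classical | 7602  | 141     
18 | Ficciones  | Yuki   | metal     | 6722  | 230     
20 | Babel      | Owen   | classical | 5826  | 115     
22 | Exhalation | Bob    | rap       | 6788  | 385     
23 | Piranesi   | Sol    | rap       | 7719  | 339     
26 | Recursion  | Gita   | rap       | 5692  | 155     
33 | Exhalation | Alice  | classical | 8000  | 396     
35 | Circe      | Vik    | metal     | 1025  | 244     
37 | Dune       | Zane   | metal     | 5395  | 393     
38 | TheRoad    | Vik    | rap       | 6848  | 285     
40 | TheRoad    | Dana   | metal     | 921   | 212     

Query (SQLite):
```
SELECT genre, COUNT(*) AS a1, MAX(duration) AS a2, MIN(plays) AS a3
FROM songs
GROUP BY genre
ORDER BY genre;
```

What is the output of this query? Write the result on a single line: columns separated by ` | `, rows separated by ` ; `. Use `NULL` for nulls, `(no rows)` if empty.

Group songs by genre.
Per group compute: COUNT(*), MAX(duration), MIN(plays).
  classical: ids {2, 3, 14, 20, 33} → COUNT(*)=5, MAX(duration)=396, MIN(plays)=5240
  metal: ids {18, 35, 37, 40} → COUNT(*)=4, MAX(duration)=393, MIN(plays)=921
  rap: ids {22, 23, 26, 38} → COUNT(*)=4, MAX(duration)=385, MIN(plays)=5692

classical | 5 | 396 | 5240 ; metal | 4 | 393 | 921 ; rap | 4 | 385 | 5692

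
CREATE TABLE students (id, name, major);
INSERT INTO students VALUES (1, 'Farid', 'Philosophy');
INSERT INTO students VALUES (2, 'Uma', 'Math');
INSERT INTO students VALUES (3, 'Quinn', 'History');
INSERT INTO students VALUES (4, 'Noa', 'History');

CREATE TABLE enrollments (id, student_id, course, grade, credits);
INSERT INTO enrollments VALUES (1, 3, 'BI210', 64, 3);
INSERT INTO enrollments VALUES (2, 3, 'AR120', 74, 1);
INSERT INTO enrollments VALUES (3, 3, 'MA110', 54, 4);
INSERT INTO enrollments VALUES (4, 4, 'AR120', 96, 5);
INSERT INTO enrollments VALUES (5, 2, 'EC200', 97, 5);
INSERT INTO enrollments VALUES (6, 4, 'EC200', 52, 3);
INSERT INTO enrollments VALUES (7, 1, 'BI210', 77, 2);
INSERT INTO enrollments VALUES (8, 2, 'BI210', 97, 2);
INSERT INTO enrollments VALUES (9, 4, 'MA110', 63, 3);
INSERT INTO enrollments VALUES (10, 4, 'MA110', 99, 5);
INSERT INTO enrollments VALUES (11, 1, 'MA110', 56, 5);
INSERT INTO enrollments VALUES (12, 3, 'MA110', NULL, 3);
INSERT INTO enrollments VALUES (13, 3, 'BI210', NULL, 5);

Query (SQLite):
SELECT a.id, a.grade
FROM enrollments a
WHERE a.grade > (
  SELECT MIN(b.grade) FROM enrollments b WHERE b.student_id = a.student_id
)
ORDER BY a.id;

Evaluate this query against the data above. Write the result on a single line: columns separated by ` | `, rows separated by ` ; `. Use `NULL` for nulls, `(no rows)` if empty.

1 | 64 ; 2 | 74 ; 4 | 96 ; 7 | 77 ; 9 | 63 ; 10 | 99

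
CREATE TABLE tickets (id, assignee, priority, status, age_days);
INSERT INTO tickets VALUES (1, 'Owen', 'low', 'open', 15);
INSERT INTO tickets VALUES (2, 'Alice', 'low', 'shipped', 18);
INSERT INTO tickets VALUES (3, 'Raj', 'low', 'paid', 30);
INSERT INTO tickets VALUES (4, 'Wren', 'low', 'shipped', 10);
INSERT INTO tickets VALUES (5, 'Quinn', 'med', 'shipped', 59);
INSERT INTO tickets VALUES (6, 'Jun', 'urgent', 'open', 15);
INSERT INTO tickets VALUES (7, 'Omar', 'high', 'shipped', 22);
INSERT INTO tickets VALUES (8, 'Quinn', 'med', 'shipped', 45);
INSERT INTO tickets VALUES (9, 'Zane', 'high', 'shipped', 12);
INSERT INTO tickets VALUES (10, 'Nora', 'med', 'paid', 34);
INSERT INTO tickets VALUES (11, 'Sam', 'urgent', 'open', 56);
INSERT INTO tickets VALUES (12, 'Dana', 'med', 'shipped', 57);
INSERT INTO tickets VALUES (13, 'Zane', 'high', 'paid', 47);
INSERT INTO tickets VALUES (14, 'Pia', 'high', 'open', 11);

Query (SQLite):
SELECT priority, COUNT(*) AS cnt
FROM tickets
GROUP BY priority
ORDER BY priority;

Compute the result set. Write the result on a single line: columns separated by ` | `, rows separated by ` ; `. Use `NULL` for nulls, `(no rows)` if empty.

Partition tickets by priority; compute COUNT(*) within each group.
  high: ids {7, 9, 13, 14} → COUNT(*)=4
  low: ids {1, 2, 3, 4} → COUNT(*)=4
  med: ids {5, 8, 10, 12} → COUNT(*)=4
  urgent: ids {6, 11} → COUNT(*)=2

high | 4 ; low | 4 ; med | 4 ; urgent | 2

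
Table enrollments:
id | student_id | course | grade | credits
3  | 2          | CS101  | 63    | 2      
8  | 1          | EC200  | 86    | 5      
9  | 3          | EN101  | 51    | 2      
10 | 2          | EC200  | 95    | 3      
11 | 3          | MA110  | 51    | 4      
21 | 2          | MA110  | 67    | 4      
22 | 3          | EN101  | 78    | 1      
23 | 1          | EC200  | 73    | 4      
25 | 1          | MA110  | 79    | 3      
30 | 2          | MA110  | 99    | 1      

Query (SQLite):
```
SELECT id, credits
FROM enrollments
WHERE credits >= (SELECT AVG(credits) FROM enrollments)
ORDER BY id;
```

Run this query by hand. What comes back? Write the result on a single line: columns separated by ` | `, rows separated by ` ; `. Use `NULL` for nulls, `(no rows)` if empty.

8 | 5 ; 10 | 3 ; 11 | 4 ; 21 | 4 ; 23 | 4 ; 25 | 3

Scalar subquery: AVG(credits) over all enrollments rows = 2.9.
Keep rows where credits >= that value.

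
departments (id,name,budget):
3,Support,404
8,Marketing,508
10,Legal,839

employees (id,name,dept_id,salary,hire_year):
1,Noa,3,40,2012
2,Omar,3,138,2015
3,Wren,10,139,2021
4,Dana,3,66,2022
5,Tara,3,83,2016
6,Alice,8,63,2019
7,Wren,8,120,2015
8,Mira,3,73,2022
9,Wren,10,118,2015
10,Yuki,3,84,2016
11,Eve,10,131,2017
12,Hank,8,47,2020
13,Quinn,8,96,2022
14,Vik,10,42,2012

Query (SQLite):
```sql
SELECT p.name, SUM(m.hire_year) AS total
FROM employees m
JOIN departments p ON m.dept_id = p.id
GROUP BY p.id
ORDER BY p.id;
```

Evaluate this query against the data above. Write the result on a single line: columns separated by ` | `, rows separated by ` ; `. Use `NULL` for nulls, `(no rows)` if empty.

Join each employees row to its departments via dept_id.
Group joined rows by departments.id; compute SUM(m.hire_year) per group.
  3: ids {1, 2, 4, 5, 8, 10} → SUM(m.hire_year)=12103
  8: ids {6, 7, 12, 13} → SUM(m.hire_year)=8076
  10: ids {3, 9, 11, 14} → SUM(m.hire_year)=8065

Support | 12103 ; Marketing | 8076 ; Legal | 8065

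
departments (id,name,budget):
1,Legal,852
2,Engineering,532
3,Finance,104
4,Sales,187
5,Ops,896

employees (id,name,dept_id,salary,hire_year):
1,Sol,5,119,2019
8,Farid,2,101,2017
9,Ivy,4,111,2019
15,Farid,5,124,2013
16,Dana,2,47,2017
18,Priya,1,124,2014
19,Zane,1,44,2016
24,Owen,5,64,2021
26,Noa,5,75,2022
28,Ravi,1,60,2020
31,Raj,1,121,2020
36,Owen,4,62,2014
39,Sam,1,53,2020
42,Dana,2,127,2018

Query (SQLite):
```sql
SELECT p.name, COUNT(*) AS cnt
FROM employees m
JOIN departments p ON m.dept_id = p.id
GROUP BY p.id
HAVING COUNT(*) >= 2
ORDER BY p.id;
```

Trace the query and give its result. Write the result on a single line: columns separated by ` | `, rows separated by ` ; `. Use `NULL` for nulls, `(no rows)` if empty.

Join each employees row to its departments via dept_id.
Group joined rows by departments.id; compute COUNT(*) per group.
HAVING: keep groups with count ≥ 2.
  1: ids {18, 19, 28, 31, 39} → COUNT(*)=5
  2: ids {8, 16, 42} → COUNT(*)=3
  4: ids {9, 36} → COUNT(*)=2
  5: ids {1, 15, 24, 26} → COUNT(*)=4

Legal | 5 ; Engineering | 3 ; Sales | 2 ; Ops | 4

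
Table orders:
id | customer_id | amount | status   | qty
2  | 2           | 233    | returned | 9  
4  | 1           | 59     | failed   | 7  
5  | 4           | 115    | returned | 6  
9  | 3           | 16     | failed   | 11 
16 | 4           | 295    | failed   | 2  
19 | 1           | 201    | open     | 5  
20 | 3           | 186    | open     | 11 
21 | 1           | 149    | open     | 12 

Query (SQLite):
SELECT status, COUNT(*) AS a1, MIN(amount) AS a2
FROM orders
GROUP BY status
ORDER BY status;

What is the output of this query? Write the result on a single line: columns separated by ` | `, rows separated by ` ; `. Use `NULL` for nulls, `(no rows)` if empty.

Group orders by status.
Per group compute: COUNT(*), MIN(amount).
  failed: ids {4, 9, 16} → COUNT(*)=3, MIN(amount)=16
  open: ids {19, 20, 21} → COUNT(*)=3, MIN(amount)=149
  returned: ids {2, 5} → COUNT(*)=2, MIN(amount)=115

failed | 3 | 16 ; open | 3 | 149 ; returned | 2 | 115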